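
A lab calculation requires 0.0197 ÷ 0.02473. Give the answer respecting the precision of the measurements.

0.0197 ÷ 0.02473 = 0.796603315811…
Multiplication/division keeps the fewest significant figures: 0.0197 → 3 s.f., 0.02473 → 4 s.f.; limit is 3.
Rounded to 3 significant figures: 0.797.

0.797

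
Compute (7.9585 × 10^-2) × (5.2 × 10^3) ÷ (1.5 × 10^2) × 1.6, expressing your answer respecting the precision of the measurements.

4.4

(7.9585 × 10^-2) × (5.2 × 10^3) ÷ (1.5 × 10^2) × 1.6 = 4.41431466667…
Multiplication/division keeps the fewest significant figures: 7.9585 × 10^-2 → 5 s.f., 5.2 × 10^3 → 2 s.f., 1.5 × 10^2 → 2 s.f., 1.6 → 2 s.f.; limit is 2.
Rounded to 2 significant figures: 4.4.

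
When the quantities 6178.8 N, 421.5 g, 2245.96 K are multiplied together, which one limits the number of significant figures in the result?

421.5 g

6178.8 N → 5 s.f.; 421.5 g → 4 s.f.; 2245.96 K → 6 s.f.
The fewest is 4 significant figures, from 421.5 g.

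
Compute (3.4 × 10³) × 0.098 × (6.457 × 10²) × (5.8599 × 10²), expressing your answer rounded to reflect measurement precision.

(3.4 × 10³) × 0.098 × (6.457 × 10²) × (5.8599 × 10²) = 126074131.168…
Multiplication/division keeps the fewest significant figures: 3.4 × 10³ → 2 s.f., 0.098 → 2 s.f., 6.457 × 10² → 4 s.f., 5.8599 × 10² → 5 s.f.; limit is 2.
Rounded to 2 significant figures: 1.3 × 10⁸.

1.3 × 10⁸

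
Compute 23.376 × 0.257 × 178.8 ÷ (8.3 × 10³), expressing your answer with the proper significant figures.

23.376 × 0.257 × 178.8 ÷ (8.3 × 10³) = 0.12941742188…
Multiplication/division keeps the fewest significant figures: 23.376 → 5 s.f., 0.257 → 3 s.f., 178.8 → 4 s.f., 8.3 × 10³ → 2 s.f.; limit is 2.
Rounded to 2 significant figures: 0.13.

0.13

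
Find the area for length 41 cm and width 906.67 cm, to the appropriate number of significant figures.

3.7 × 10^4 cm²

area = 41 cm × 906.67 cm = 37173.47 cm².
41 has 2 significant figures; 906.67 has 5.
Division/multiplication keeps the fewest: 2 significant figures.
Rounded: 3.7 × 10^4 cm².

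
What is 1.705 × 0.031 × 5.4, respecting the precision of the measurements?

2.9 × 10^-1

1.705 × 0.031 × 5.4 = 0.285417
Multiplication/division keeps the fewest significant figures: 1.705 → 4 s.f., 0.031 → 2 s.f., 5.4 → 2 s.f.; limit is 2.
Rounded to 2 significant figures: 2.9 × 10^-1.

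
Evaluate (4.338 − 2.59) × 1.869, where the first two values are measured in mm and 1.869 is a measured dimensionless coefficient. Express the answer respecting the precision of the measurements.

4.338 mm − 2.59 mm = 1.748 mm; the difference is limited to 2 decimal places (3 s.f.).
Carrying full precision, 1.748 × 1.869 = 3.267012 mm; 1.869 has 4 s.f., so the result keeps min(3, 4) = 3 s.f.
Rounded to 3 significant figures: 3.27 mm.

3.27 mm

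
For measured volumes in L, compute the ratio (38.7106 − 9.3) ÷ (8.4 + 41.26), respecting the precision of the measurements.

38.7106 − 9.3 = 29.4106, limited to 1 d.p. → 3 s.f.; 8.4 + 41.26 = 49.66, limited to 1 d.p. → 3 s.f.
Carrying full precision, 29.4106 ÷ 49.66 = 0.592239226742…; keep min(3, 3) = 3 s.f.
Rounded to 3 significant figures: 0.592.

0.592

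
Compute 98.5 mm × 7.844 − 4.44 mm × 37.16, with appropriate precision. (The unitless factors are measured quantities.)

98.5 × 7.844 = 772.634 → 773 mm (3 s.f., last digit at the 10^0 place).
4.44 × 37.16 = 164.9904 → 165 mm (3 s.f., last digit at the 10^0 place).
Difference: 607.6436 mm; keep the coarser place, 10^0.
Result: 608 mm.

608 mm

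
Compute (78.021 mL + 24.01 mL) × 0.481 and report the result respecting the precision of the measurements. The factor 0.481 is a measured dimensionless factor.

49.1 mL

78.021 mL + 24.01 mL = 102.031 mL; the sum is limited to 2 decimal places (5 s.f.).
Carrying full precision, 102.031 × 0.481 = 49.076911 mL; 0.481 has 3 s.f., so the result keeps min(5, 3) = 3 s.f.
Rounded to 3 significant figures: 49.1 mL.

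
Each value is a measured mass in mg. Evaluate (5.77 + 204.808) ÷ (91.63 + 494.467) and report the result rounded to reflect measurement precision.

5.77 + 204.808 = 210.578, limited to 2 d.p. → 5 s.f.; 91.63 + 494.467 = 586.097, limited to 2 d.p. → 5 s.f.
Carrying full precision, 210.578 ÷ 586.097 = 0.359288650172…; keep min(5, 5) = 5 s.f.
Rounded to 5 significant figures: 3.5929 × 10⁻¹.

3.5929 × 10⁻¹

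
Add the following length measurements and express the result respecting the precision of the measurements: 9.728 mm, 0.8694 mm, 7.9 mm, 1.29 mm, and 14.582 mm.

34.4 mm

9.728 mm + 0.8694 mm + 7.9 mm + 1.29 mm + 14.582 mm = 34.3694 mm.
Addition/subtraction keeps the fewest decimal places: 9.728 → 3 decimal places, 0.8694 → 4 decimal places, 7.9 → 1 decimal place, 1.29 → 2 decimal places, 14.582 → 3 decimal places; limit is 1.
Rounded to 1 decimal place: 34.4 mm.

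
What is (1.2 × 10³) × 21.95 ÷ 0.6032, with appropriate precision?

(1.2 × 10³) × 21.95 ÷ 0.6032 = 43667.1087533…
Multiplication/division keeps the fewest significant figures: 1.2 × 10³ → 2 s.f., 21.95 → 4 s.f., 0.6032 → 4 s.f.; limit is 2.
Rounded to 2 significant figures: 4.4 × 10⁴.

4.4 × 10⁴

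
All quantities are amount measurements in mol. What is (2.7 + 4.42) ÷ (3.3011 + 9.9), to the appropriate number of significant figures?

0.54

2.7 + 4.42 = 7.12, limited to 1 d.p. → 2 s.f.; 3.3011 + 9.9 = 13.2011, limited to 1 d.p. → 3 s.f.
Carrying full precision, 7.12 ÷ 13.2011 = 0.539348993644…; keep min(2, 3) = 2 s.f.
Rounded to 2 significant figures: 0.54.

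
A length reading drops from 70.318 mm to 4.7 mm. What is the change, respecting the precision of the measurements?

70.318 mm − 4.7 mm = 65.618 mm.
Addition/subtraction keeps the fewest decimal places: 70.318 → 3 decimal places, 4.7 → 1 decimal place; limit is 1.
Rounded to 1 decimal place: 65.6 mm.

65.6 mm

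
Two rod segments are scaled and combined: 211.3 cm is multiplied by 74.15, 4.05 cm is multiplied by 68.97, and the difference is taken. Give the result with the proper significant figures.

1.539 × 10^4 cm

211.3 × 74.15 = 15667.895 → 1.567 × 10^4 cm (4 s.f., last digit at the 10^1 place).
4.05 × 68.97 = 279.3285 → 279 cm (3 s.f., last digit at the 10^0 place).
Difference: 15388.5665 cm; keep the coarser place, 10^1.
Result: 1.539 × 10^4 cm.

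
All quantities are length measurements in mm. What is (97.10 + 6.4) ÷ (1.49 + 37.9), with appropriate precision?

2.63

97.10 + 6.4 = 103.50, limited to 1 d.p. → 4 s.f.; 1.49 + 37.9 = 39.39, limited to 1 d.p. → 3 s.f.
Carrying full precision, 103.50 ÷ 39.39 = 2.62757044935…; keep min(4, 3) = 3 s.f.
Rounded to 3 significant figures: 2.63.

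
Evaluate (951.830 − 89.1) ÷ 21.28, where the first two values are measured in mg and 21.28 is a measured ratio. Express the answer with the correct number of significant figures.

951.830 mg − 89.1 mg = 862.730 mg; the difference is limited to 1 decimal place (4 s.f.).
Carrying full precision, 862.730 ÷ 21.28 = 40.5418233083… mg; 21.28 has 4 s.f., so the result keeps min(4, 4) = 4 s.f.
Rounded to 4 significant figures: 40.54 mg.

40.54 mg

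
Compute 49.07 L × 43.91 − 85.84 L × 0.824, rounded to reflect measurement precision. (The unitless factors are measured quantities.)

49.07 × 43.91 = 2154.6637 → 2155 L (4 s.f., last digit at the 10^0 place).
85.84 × 0.824 = 70.73216 → 70.7 L (3 s.f., last digit at the 10^-1 place).
Difference: 2083.93154 L; keep the coarser place, 10^0.
Result: 2084 L.

2084 L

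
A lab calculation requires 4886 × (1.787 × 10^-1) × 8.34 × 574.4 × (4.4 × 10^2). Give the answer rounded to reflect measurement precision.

1.8 × 10^9

4886 × (1.787 × 10^-1) × 8.34 × 574.4 × (4.4 × 10^2) = 1.84039554582 × 10^9…
Multiplication/division keeps the fewest significant figures: 4886 → 4 s.f., 1.787 × 10^-1 → 4 s.f., 8.34 → 3 s.f., 574.4 → 4 s.f., 4.4 × 10^2 → 2 s.f.; limit is 2.
Rounded to 2 significant figures: 1.8 × 10^9.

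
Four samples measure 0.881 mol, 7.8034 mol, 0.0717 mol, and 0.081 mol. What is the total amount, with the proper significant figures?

0.881 mol + 7.8034 mol + 0.0717 mol + 0.081 mol = 8.8371 mol.
Addition/subtraction keeps the fewest decimal places: 0.881 → 3 decimal places, 7.8034 → 4 decimal places, 0.0717 → 4 decimal places, 0.081 → 3 decimal places; limit is 3.
Rounded to 3 decimal places: 8.837 mol.

8.837 mol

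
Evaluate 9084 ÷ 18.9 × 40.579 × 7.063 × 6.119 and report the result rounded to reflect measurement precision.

9084 ÷ 18.9 × 40.579 × 7.063 × 6.119 = 842919.927651…
Multiplication/division keeps the fewest significant figures: 9084 → 4 s.f., 18.9 → 3 s.f., 40.579 → 5 s.f., 7.063 → 4 s.f., 6.119 → 4 s.f.; limit is 3.
Rounded to 3 significant figures: 8.43 × 10^5.

8.43 × 10^5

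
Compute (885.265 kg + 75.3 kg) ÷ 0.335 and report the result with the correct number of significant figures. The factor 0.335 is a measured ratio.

2.87 × 10^3 kg

885.265 kg + 75.3 kg = 960.565 kg; the sum is limited to 1 decimal place (4 s.f.).
Carrying full precision, 960.565 ÷ 0.335 = 2867.35820896… kg; 0.335 has 3 s.f., so the result keeps min(4, 3) = 3 s.f.
Rounded to 3 significant figures: 2.87 × 10^3 kg.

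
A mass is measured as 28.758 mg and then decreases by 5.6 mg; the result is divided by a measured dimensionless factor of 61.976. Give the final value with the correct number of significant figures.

28.758 mg − 5.6 mg = 23.158 mg; the difference is limited to 1 decimal place (3 s.f.).
Carrying full precision, 23.158 ÷ 61.976 = 0.373660771912… mg; 61.976 has 5 s.f., so the result keeps min(3, 5) = 3 s.f.
Rounded to 3 significant figures: 0.374 mg.

0.374 mg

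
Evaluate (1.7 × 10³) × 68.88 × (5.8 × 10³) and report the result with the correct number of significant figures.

6.8 × 10⁸

(1.7 × 10³) × 68.88 × (5.8 × 10³) = 679156800
Multiplication/division keeps the fewest significant figures: 1.7 × 10³ → 2 s.f., 68.88 → 4 s.f., 5.8 × 10³ → 2 s.f.; limit is 2.
Rounded to 2 significant figures: 6.8 × 10⁸.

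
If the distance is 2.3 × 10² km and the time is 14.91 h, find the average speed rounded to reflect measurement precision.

15 km/h

average speed = 2.3 × 10² km ÷ 14.91 h = 15.4258886653… km/h.
2.3 × 10² has 2 significant figures; 14.91 has 4.
Division/multiplication keeps the fewest: 2 significant figures.
Rounded: 15 km/h.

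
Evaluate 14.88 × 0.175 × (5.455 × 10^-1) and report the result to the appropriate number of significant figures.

14.88 × 0.175 × (5.455 × 10^-1) = 1.420482
Multiplication/division keeps the fewest significant figures: 14.88 → 4 s.f., 0.175 → 3 s.f., 5.455 × 10^-1 → 4 s.f.; limit is 3.
Rounded to 3 significant figures: 1.42.

1.42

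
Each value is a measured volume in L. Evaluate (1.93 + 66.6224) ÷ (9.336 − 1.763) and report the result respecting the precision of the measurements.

1.93 + 66.6224 = 68.5524, limited to 2 d.p. → 4 s.f.; 9.336 − 1.763 = 7.573, limited to 3 d.p. → 4 s.f.
Carrying full precision, 68.5524 ÷ 7.573 = 9.0522118051…; keep min(4, 4) = 4 s.f.
Rounded to 4 significant figures: 9.052.

9.052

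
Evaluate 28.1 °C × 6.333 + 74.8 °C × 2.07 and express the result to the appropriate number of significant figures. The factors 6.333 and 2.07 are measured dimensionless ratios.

28.1 × 6.333 = 177.9573 → 178 °C (3 s.f., last digit at the 10^0 place).
74.8 × 2.07 = 154.836 → 155 °C (3 s.f., last digit at the 10^0 place).
Sum: 332.7933 °C; keep the coarser place, 10^0.
Result: 333 °C.

333 °C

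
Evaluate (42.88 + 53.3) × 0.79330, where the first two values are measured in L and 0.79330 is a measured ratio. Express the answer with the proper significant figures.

76.3 L

42.88 L + 53.3 L = 96.18 L; the sum is limited to 1 decimal place (3 s.f.).
Carrying full precision, 96.18 × 0.79330 = 76.299594 L; 0.79330 has 5 s.f., so the result keeps min(3, 5) = 3 s.f.
Rounded to 3 significant figures: 76.3 L.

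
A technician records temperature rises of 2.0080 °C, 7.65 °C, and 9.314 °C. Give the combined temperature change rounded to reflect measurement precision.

2.0080 °C + 7.65 °C + 9.314 °C = 18.9720 °C.
Addition/subtraction keeps the fewest decimal places: 2.0080 → 4 decimal places, 7.65 → 2 decimal places, 9.314 → 3 decimal places; limit is 2.
Rounded to 2 decimal places: 18.97 °C.

18.97 °C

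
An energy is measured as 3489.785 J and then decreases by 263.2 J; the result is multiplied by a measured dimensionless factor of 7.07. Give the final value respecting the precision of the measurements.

2.28 × 10^4 J

3489.785 J − 263.2 J = 3226.585 J; the difference is limited to 1 decimal place (5 s.f.).
Carrying full precision, 3226.585 × 7.07 = 22811.95595 J; 7.07 has 3 s.f., so the result keeps min(5, 3) = 3 s.f.
Rounded to 3 significant figures: 2.28 × 10^4 J.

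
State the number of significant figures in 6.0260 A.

6.0260: trailing zeros after a decimal point are significant; zeros between nonzero digits are significant.

5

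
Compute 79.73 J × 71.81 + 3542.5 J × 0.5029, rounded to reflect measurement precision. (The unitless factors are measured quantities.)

79.73 × 71.81 = 5725.4113 → 5725 J (4 s.f., last digit at the 10^0 place).
3542.5 × 0.5029 = 1781.52325 → 1782 J (4 s.f., last digit at the 10^0 place).
Sum: 7506.93455 J; keep the coarser place, 10^0.
Result: 7507 J.

7507 J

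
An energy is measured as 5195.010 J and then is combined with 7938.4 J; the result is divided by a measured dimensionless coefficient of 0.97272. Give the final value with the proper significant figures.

13502 J

5195.010 J + 7938.4 J = 13133.410 J; the sum is limited to 1 decimal place (6 s.f.).
Carrying full precision, 13133.410 ÷ 0.97272 = 13501.7373962… J; 0.97272 has 5 s.f., so the result keeps min(6, 5) = 5 s.f.
Rounded to 5 significant figures: 13502 J.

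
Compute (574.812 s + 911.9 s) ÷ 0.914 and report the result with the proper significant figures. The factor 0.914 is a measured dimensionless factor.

1.63 × 10^3 s

574.812 s + 911.9 s = 1486.712 s; the sum is limited to 1 decimal place (5 s.f.).
Carrying full precision, 1486.712 ÷ 0.914 = 1626.59956236… s; 0.914 has 3 s.f., so the result keeps min(5, 3) = 3 s.f.
Rounded to 3 significant figures: 1.63 × 10^3 s.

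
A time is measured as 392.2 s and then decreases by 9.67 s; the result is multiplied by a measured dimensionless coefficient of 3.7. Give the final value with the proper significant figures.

1.4 × 10^3 s

392.2 s − 9.67 s = 382.53 s; the difference is limited to 1 decimal place (4 s.f.).
Carrying full precision, 382.53 × 3.7 = 1415.361 s; 3.7 has 2 s.f., so the result keeps min(4, 2) = 2 s.f.
Rounded to 2 significant figures: 1.4 × 10^3 s.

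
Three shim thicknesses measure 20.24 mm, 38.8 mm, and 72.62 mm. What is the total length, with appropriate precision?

131.7 mm

20.24 mm + 38.8 mm + 72.62 mm = 131.66 mm.
Addition/subtraction keeps the fewest decimal places: 20.24 → 2 decimal places, 38.8 → 1 decimal place, 72.62 → 2 decimal places; limit is 1.
Rounded to 1 decimal place: 131.7 mm.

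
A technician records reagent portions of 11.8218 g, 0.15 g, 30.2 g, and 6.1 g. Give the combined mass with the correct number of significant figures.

11.8218 g + 0.15 g + 30.2 g + 6.1 g = 48.2718 g.
Addition/subtraction keeps the fewest decimal places: 11.8218 → 4 decimal places, 0.15 → 2 decimal places, 30.2 → 1 decimal place, 6.1 → 1 decimal place; limit is 1.
Rounded to 1 decimal place: 48.3 g.

48.3 g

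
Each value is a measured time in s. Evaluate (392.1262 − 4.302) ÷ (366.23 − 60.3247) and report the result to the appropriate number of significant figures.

392.1262 − 4.302 = 387.8242, limited to 3 d.p. → 6 s.f.; 366.23 − 60.3247 = 305.9053, limited to 2 d.p. → 5 s.f.
Carrying full precision, 387.8242 ÷ 305.9053 = 1.26779169893…; keep min(6, 5) = 5 s.f.
Rounded to 5 significant figures: 1.2678.

1.2678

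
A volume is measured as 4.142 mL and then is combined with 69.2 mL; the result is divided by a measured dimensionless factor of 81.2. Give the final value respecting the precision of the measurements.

0.903 mL

4.142 mL + 69.2 mL = 73.342 mL; the sum is limited to 1 decimal place (3 s.f.).
Carrying full precision, 73.342 ÷ 81.2 = 0.903226600985… mL; 81.2 has 3 s.f., so the result keeps min(3, 3) = 3 s.f.
Rounded to 3 significant figures: 0.903 mL.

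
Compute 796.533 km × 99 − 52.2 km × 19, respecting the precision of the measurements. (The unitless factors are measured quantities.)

796.533 × 99 = 78856.767 → 7.9 × 10^4 km (2 s.f., last digit at the 10^3 place).
52.2 × 19 = 991.8 → 9.9 × 10^2 km (2 s.f., last digit at the 10^1 place).
Difference: 77864.967 km; keep the coarser place, 10^3.
Result: 7.8 × 10^4 km.

7.8 × 10^4 km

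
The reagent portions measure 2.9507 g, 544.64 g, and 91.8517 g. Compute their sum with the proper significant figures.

2.9507 g + 544.64 g + 91.8517 g = 639.4424 g.
Addition/subtraction keeps the fewest decimal places: 2.9507 → 4 decimal places, 544.64 → 2 decimal places, 91.8517 → 4 decimal places; limit is 2.
Rounded to 2 decimal places: 6.3944 × 10² g.

6.3944 × 10² g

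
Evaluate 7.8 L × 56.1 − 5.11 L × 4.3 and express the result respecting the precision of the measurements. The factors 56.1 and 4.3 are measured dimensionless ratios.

4.2 × 10^2 L

7.8 × 56.1 = 437.58 → 4.4 × 10^2 L (2 s.f., last digit at the 10^1 place).
5.11 × 4.3 = 21.973 → 22 L (2 s.f., last digit at the 10^0 place).
Difference: 415.607 L; keep the coarser place, 10^1.
Result: 4.2 × 10^2 L.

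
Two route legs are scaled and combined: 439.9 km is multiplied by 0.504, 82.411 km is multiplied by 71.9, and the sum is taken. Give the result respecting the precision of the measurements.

439.9 × 0.504 = 221.7096 → 222 km (3 s.f., last digit at the 10^0 place).
82.411 × 71.9 = 5925.3509 → 5.93 × 10³ km (3 s.f., last digit at the 10^1 place).
Sum: 6147.0605 km; keep the coarser place, 10^1.
Result: 6.15 × 10³ km.

6.15 × 10³ km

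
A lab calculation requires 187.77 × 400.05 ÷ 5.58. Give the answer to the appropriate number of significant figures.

1.35 × 10^4

187.77 × 400.05 ÷ 5.58 = 13461.8975806…
Multiplication/division keeps the fewest significant figures: 187.77 → 5 s.f., 400.05 → 5 s.f., 5.58 → 3 s.f.; limit is 3.
Rounded to 3 significant figures: 1.35 × 10^4.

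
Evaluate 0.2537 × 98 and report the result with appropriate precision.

0.2537 × 98 = 24.8626
Multiplication/division keeps the fewest significant figures: 0.2537 → 4 s.f., 98 → 2 s.f.; limit is 2.
Rounded to 2 significant figures: 25.

25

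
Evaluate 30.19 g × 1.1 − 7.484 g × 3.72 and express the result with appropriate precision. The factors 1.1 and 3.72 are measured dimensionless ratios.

30.19 × 1.1 = 33.209 → 33 g (2 s.f., last digit at the 10^0 place).
7.484 × 3.72 = 27.84048 → 27.8 g (3 s.f., last digit at the 10^-1 place).
Difference: 5.36852 g; keep the coarser place, 10^0.
Result: 5 g.

5 g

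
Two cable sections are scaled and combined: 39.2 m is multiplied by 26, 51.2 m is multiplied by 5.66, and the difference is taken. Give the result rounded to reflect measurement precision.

7 × 10² m

39.2 × 26 = 1019.2 → 1.0 × 10³ m (2 s.f., last digit at the 10^2 place).
51.2 × 5.66 = 289.792 → 290. m (3 s.f., last digit at the 10^0 place).
Difference: 729.408 m; keep the coarser place, 10^2.
Result: 7 × 10² m.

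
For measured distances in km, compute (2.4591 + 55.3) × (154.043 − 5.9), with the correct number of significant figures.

2.4591 + 55.3 = 57.7591, limited to 1 d.p. → 3 s.f.; 154.043 − 5.9 = 148.143, limited to 1 d.p. → 4 s.f.
Carrying full precision, 57.7591 × 148.143 = 8556.6063513; keep min(3, 4) = 3 s.f.
Rounded to 3 significant figures: 8.56 × 10^3 km².

8.56 × 10^3 km²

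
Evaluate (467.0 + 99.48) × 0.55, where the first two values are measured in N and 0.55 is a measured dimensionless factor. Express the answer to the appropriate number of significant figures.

3.1 × 10^2 N

467.0 N + 99.48 N = 566.48 N; the sum is limited to 1 decimal place (4 s.f.).
Carrying full precision, 566.48 × 0.55 = 311.564 N; 0.55 has 2 s.f., so the result keeps min(4, 2) = 2 s.f.
Rounded to 2 significant figures: 3.1 × 10^2 N.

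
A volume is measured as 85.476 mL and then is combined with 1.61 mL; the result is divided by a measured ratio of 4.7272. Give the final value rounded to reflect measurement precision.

18.42 mL

85.476 mL + 1.61 mL = 87.086 mL; the sum is limited to 2 decimal places (4 s.f.).
Carrying full precision, 87.086 ÷ 4.7272 = 18.4223218819… mL; 4.7272 has 5 s.f., so the result keeps min(4, 5) = 4 s.f.
Rounded to 4 significant figures: 18.42 mL.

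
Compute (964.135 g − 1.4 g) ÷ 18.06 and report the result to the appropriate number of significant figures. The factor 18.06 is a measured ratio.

964.135 g − 1.4 g = 962.735 g; the difference is limited to 1 decimal place (4 s.f.).
Carrying full precision, 962.735 ÷ 18.06 = 53.307585825… g; 18.06 has 4 s.f., so the result keeps min(4, 4) = 4 s.f.
Rounded to 4 significant figures: 53.31 g.

53.31 g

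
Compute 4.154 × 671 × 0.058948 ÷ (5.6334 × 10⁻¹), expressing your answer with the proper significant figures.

292

4.154 × 671 × 0.058948 ÷ (5.6334 × 10⁻¹) = 291.667136422…
Multiplication/division keeps the fewest significant figures: 4.154 → 4 s.f., 671 → 3 s.f., 0.058948 → 5 s.f., 5.6334 × 10⁻¹ → 5 s.f.; limit is 3.
Rounded to 3 significant figures: 292.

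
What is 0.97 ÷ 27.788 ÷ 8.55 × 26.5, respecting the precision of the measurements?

0.97 ÷ 27.788 ÷ 8.55 × 26.5 = 0.108191764378…
Multiplication/division keeps the fewest significant figures: 0.97 → 2 s.f., 27.788 → 5 s.f., 8.55 → 3 s.f., 26.5 → 3 s.f.; limit is 2.
Rounded to 2 significant figures: 0.11.

0.11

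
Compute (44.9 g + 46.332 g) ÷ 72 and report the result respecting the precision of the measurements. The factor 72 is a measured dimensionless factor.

1.3 g

44.9 g + 46.332 g = 91.232 g; the sum is limited to 1 decimal place (3 s.f.).
Carrying full precision, 91.232 ÷ 72 = 1.26711111111… g; 72 has 2 s.f., so the result keeps min(3, 2) = 2 s.f.
Rounded to 2 significant figures: 1.3 g.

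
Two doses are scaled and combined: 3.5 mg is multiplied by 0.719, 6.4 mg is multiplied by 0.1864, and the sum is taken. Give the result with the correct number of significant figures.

3.7 mg

3.5 × 0.719 = 2.5165 → 2.5 mg (2 s.f., last digit at the 10^-1 place).
6.4 × 0.1864 = 1.19296 → 1.2 mg (2 s.f., last digit at the 10^-1 place).
Sum: 3.70946 mg; keep the coarser place, 10^-1.
Result: 3.7 mg.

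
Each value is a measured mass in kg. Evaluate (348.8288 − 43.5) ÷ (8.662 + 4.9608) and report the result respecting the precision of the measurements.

348.8288 − 43.5 = 305.3288, limited to 1 d.p. → 4 s.f.; 8.662 + 4.9608 = 13.6228, limited to 3 d.p. → 5 s.f.
Carrying full precision, 305.3288 ÷ 13.6228 = 22.4130722025…; keep min(4, 5) = 4 s.f.
Rounded to 4 significant figures: 22.41.

22.41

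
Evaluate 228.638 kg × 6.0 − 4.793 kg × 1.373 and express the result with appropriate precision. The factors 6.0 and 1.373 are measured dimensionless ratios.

228.638 × 6.0 = 1371.828 → 1.4 × 10³ kg (2 s.f., last digit at the 10^2 place).
4.793 × 1.373 = 6.580789 → 6.581 kg (4 s.f., last digit at the 10^-3 place).
Difference: 1365.247211 kg; keep the coarser place, 10^2.
Result: 1.4 × 10³ kg.

1.4 × 10³ kg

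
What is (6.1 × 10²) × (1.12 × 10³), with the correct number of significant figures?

(6.1 × 10²) × (1.12 × 10³) = 683200
Multiplication/division keeps the fewest significant figures: 6.1 × 10² → 2 s.f., 1.12 × 10³ → 3 s.f.; limit is 2.
Rounded to 2 significant figures: 6.8 × 10⁵.

6.8 × 10⁵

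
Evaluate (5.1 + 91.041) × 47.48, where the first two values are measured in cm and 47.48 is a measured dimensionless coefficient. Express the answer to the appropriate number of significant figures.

4.56 × 10^3 cm

5.1 cm + 91.041 cm = 96.141 cm; the sum is limited to 1 decimal place (3 s.f.).
Carrying full precision, 96.141 × 47.48 = 4564.77468 cm; 47.48 has 4 s.f., so the result keeps min(3, 4) = 3 s.f.
Rounded to 3 significant figures: 4.56 × 10^3 cm.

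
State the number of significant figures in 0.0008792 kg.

0.0008792: leading zeros are not significant.

4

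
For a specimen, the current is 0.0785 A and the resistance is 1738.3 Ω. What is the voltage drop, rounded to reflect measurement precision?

voltage drop = 0.0785 A × 1738.3 Ω = 136.45655 V.
0.0785 has 3 significant figures; 1738.3 has 5.
Division/multiplication keeps the fewest: 3 significant figures.
Rounded: 136 V.

136 V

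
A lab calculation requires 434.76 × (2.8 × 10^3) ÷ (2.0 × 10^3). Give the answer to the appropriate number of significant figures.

434.76 × (2.8 × 10^3) ÷ (2.0 × 10^3) = 608.664
Multiplication/division keeps the fewest significant figures: 434.76 → 5 s.f., 2.8 × 10^3 → 2 s.f., 2.0 × 10^3 → 2 s.f.; limit is 2.
Rounded to 2 significant figures: 6.1 × 10^2.

6.1 × 10^2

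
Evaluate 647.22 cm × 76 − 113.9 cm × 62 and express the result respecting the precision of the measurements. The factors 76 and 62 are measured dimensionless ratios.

647.22 × 76 = 49188.72 → 4.9 × 10^4 cm (2 s.f., last digit at the 10^3 place).
113.9 × 62 = 7061.8 → 7.1 × 10^3 cm (2 s.f., last digit at the 10^2 place).
Difference: 42126.92 cm; keep the coarser place, 10^3.
Result: 4.2 × 10^4 cm.

4.2 × 10^4 cm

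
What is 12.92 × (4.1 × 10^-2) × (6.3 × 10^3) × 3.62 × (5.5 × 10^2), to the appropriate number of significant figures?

12.92 × (4.1 × 10^-2) × (6.3 × 10^3) × 3.62 × (5.5 × 10^2) = 6644436.876
Multiplication/division keeps the fewest significant figures: 12.92 → 4 s.f., 4.1 × 10^-2 → 2 s.f., 6.3 × 10^3 → 2 s.f., 3.62 → 3 s.f., 5.5 × 10^2 → 2 s.f.; limit is 2.
Rounded to 2 significant figures: 6.6 × 10^6.

6.6 × 10^6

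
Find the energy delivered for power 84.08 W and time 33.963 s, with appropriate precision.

2856 J

energy delivered = 84.08 W × 33.963 s = 2855.60904 J.
84.08 has 4 significant figures; 33.963 has 5.
Division/multiplication keeps the fewest: 4 significant figures.
Rounded: 2856 J.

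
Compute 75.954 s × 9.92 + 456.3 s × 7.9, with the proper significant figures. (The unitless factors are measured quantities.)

4.4 × 10³ s

75.954 × 9.92 = 753.46368 → 753 s (3 s.f., last digit at the 10^0 place).
456.3 × 7.9 = 3604.77 → 3.6 × 10³ s (2 s.f., last digit at the 10^2 place).
Sum: 4358.23368 s; keep the coarser place, 10^2.
Result: 4.4 × 10³ s.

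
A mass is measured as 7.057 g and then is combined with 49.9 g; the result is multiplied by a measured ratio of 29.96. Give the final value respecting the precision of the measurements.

1.71 × 10^3 g

7.057 g + 49.9 g = 56.957 g; the sum is limited to 1 decimal place (3 s.f.).
Carrying full precision, 56.957 × 29.96 = 1706.43172 g; 29.96 has 4 s.f., so the result keeps min(3, 4) = 3 s.f.
Rounded to 3 significant figures: 1.71 × 10^3 g.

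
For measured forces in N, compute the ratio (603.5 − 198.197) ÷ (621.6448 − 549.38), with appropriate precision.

603.5 − 198.197 = 405.303, limited to 1 d.p. → 4 s.f.; 621.6448 − 549.38 = 72.2648, limited to 2 d.p. → 4 s.f.
Carrying full precision, 405.303 ÷ 72.2648 = 5.60858121797…; keep min(4, 4) = 4 s.f.
Rounded to 4 significant figures: 5.609.

5.609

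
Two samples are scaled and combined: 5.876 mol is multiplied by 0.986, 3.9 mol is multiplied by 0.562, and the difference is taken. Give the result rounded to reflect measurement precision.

5.876 × 0.986 = 5.793736 → 5.79 mol (3 s.f., last digit at the 10^-2 place).
3.9 × 0.562 = 2.1918 → 2.2 mol (2 s.f., last digit at the 10^-1 place).
Difference: 3.601936 mol; keep the coarser place, 10^-1.
Result: 3.6 mol.

3.6 mol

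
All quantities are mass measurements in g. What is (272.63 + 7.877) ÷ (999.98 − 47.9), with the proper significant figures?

0.2946

272.63 + 7.877 = 280.507, limited to 2 d.p. → 5 s.f.; 999.98 − 47.9 = 952.08, limited to 1 d.p. → 4 s.f.
Carrying full precision, 280.507 ÷ 952.08 = 0.294625451643…; keep min(5, 4) = 4 s.f.
Rounded to 4 significant figures: 0.2946.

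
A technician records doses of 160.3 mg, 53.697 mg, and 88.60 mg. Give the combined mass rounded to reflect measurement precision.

302.6 mg

160.3 mg + 53.697 mg + 88.60 mg = 302.597 mg.
Addition/subtraction keeps the fewest decimal places: 160.3 → 1 decimal place, 53.697 → 3 decimal places, 88.60 → 2 decimal places; limit is 1.
Rounded to 1 decimal place: 302.6 mg.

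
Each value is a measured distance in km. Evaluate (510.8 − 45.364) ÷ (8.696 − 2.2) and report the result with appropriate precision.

510.8 − 45.364 = 465.436, limited to 1 d.p. → 4 s.f.; 8.696 − 2.2 = 6.496, limited to 1 d.p. → 2 s.f.
Carrying full precision, 465.436 ÷ 6.496 = 71.6496305419…; keep min(4, 2) = 2 s.f.
Rounded to 2 significant figures: 72.

72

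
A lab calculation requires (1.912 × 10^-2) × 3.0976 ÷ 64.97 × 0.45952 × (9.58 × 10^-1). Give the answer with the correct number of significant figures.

4.01 × 10^-4

(1.912 × 10^-2) × 3.0976 ÷ 64.97 × 0.45952 × (9.58 × 10^-1) = 0.000401301038954…
Multiplication/division keeps the fewest significant figures: 1.912 × 10^-2 → 4 s.f., 3.0976 → 5 s.f., 64.97 → 4 s.f., 0.45952 → 5 s.f., 9.58 × 10^-1 → 3 s.f.; limit is 3.
Rounded to 3 significant figures: 4.01 × 10^-4.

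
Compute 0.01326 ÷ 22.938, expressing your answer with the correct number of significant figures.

0.01326 ÷ 22.938 = 0.000578080041852…
Multiplication/division keeps the fewest significant figures: 0.01326 → 4 s.f., 22.938 → 5 s.f.; limit is 4.
Rounded to 4 significant figures: 5.781 × 10^-4.

5.781 × 10^-4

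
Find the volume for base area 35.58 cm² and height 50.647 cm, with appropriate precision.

1802 cm³

volume = 35.58 cm² × 50.647 cm = 1802.02026 cm³.
35.58 has 4 significant figures; 50.647 has 5.
Division/multiplication keeps the fewest: 4 significant figures.
Rounded: 1802 cm³.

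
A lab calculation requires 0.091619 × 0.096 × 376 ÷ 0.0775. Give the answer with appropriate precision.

43

0.091619 × 0.096 × 376 ÷ 0.0775 = 42.6719925677…
Multiplication/division keeps the fewest significant figures: 0.091619 → 5 s.f., 0.096 → 2 s.f., 376 → 3 s.f., 0.0775 → 3 s.f.; limit is 2.
Rounded to 2 significant figures: 43.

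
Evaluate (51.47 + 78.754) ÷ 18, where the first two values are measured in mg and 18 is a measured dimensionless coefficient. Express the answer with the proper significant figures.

7.2 mg

51.47 mg + 78.754 mg = 130.224 mg; the sum is limited to 2 decimal places (5 s.f.).
Carrying full precision, 130.224 ÷ 18 = 7.23466666667… mg; 18 has 2 s.f., so the result keeps min(5, 2) = 2 s.f.
Rounded to 2 significant figures: 7.2 mg.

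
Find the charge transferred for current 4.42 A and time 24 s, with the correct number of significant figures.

charge transferred = 4.42 A × 24 s = 106.08 C.
4.42 has 3 significant figures; 24 has 2.
Division/multiplication keeps the fewest: 2 significant figures.
Rounded: 1.1 × 10^2 C.

1.1 × 10^2 C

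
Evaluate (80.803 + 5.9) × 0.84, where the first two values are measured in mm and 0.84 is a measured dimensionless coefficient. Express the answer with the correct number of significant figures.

80.803 mm + 5.9 mm = 86.703 mm; the sum is limited to 1 decimal place (3 s.f.).
Carrying full precision, 86.703 × 0.84 = 72.83052 mm; 0.84 has 2 s.f., so the result keeps min(3, 2) = 2 s.f.
Rounded to 2 significant figures: 73 mm.

73 mm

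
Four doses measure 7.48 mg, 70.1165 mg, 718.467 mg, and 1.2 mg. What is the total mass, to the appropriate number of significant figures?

797.3 mg

7.48 mg + 70.1165 mg + 718.467 mg + 1.2 mg = 797.2635 mg.
Addition/subtraction keeps the fewest decimal places: 7.48 → 2 decimal places, 70.1165 → 4 decimal places, 718.467 → 3 decimal places, 1.2 → 1 decimal place; limit is 1.
Rounded to 1 decimal place: 797.3 mg.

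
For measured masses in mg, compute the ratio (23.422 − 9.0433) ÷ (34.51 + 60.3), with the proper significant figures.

0.152

23.422 − 9.0433 = 14.3787, limited to 3 d.p. → 5 s.f.; 34.51 + 60.3 = 94.81, limited to 1 d.p. → 3 s.f.
Carrying full precision, 14.3787 ÷ 94.81 = 0.151658052948…; keep min(5, 3) = 3 s.f.
Rounded to 3 significant figures: 0.152.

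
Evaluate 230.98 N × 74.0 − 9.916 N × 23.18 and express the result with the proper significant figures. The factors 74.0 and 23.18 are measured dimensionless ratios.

230.98 × 74.0 = 17092.52 → 1.71 × 10^4 N (3 s.f., last digit at the 10^2 place).
9.916 × 23.18 = 229.85288 → 229.9 N (4 s.f., last digit at the 10^-1 place).
Difference: 16862.66712 N; keep the coarser place, 10^2.
Result: 1.69 × 10^4 N.

1.69 × 10^4 N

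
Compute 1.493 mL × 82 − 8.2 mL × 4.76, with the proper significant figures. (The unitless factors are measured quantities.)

8 × 10¹ mL

1.493 × 82 = 122.426 → 1.2 × 10² mL (2 s.f., last digit at the 10^1 place).
8.2 × 4.76 = 39.032 → 39 mL (2 s.f., last digit at the 10^0 place).
Difference: 83.394 mL; keep the coarser place, 10^1.
Result: 8 × 10¹ mL.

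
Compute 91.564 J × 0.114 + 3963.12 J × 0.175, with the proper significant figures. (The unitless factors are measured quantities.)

704 J

91.564 × 0.114 = 10.438296 → 10.4 J (3 s.f., last digit at the 10^-1 place).
3963.12 × 0.175 = 693.546 → 694 J (3 s.f., last digit at the 10^0 place).
Sum: 703.984296 J; keep the coarser place, 10^0.
Result: 704 J.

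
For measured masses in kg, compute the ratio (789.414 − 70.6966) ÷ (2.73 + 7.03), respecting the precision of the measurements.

73.6

789.414 − 70.6966 = 718.7174, limited to 3 d.p. → 6 s.f.; 2.73 + 7.03 = 9.76, limited to 2 d.p. → 3 s.f.
Carrying full precision, 718.7174 ÷ 9.76 = 73.6390778689…; keep min(6, 3) = 3 s.f.
Rounded to 3 significant figures: 73.6.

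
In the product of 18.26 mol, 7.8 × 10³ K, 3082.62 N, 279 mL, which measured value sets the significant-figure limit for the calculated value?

18.26 mol → 4 s.f.; 7.8 × 10³ K → 2 s.f.; 3082.62 N → 6 s.f.; 279 mL → 3 s.f.
The fewest is 2 significant figures, from 7.8 × 10³ K.

7.8 × 10³ K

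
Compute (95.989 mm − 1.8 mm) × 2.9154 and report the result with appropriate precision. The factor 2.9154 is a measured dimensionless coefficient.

2.75 × 10² mm

95.989 mm − 1.8 mm = 94.189 mm; the difference is limited to 1 decimal place (3 s.f.).
Carrying full precision, 94.189 × 2.9154 = 274.5986106 mm; 2.9154 has 5 s.f., so the result keeps min(3, 5) = 3 s.f.
Rounded to 3 significant figures: 2.75 × 10² mm.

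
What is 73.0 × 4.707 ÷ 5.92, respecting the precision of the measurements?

58.0

73.0 × 4.707 ÷ 5.92 = 58.0423986486…
Multiplication/division keeps the fewest significant figures: 73.0 → 3 s.f., 4.707 → 4 s.f., 5.92 → 3 s.f.; limit is 3.
Rounded to 3 significant figures: 58.0.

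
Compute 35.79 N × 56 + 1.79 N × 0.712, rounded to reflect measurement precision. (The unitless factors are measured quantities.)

35.79 × 56 = 2004.24 → 2.0 × 10^3 N (2 s.f., last digit at the 10^2 place).
1.79 × 0.712 = 1.27448 → 1.27 N (3 s.f., last digit at the 10^-2 place).
Sum: 2005.51448 N; keep the coarser place, 10^2.
Result: 2.0 × 10^3 N.

2.0 × 10^3 N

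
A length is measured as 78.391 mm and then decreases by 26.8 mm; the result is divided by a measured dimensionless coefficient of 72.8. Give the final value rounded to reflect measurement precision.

0.709 mm

78.391 mm − 26.8 mm = 51.591 mm; the difference is limited to 1 decimal place (3 s.f.).
Carrying full precision, 51.591 ÷ 72.8 = 0.708667582418… mm; 72.8 has 3 s.f., so the result keeps min(3, 3) = 3 s.f.
Rounded to 3 significant figures: 0.709 mm.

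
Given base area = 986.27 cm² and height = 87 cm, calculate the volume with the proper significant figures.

8.6 × 10⁴ cm³

volume = 986.27 cm² × 87 cm = 85805.49 cm³.
986.27 has 5 significant figures; 87 has 2.
Division/multiplication keeps the fewest: 2 significant figures.
Rounded: 8.6 × 10⁴ cm³.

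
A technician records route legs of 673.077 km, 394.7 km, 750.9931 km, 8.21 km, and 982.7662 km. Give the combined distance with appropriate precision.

673.077 km + 394.7 km + 750.9931 km + 8.21 km + 982.7662 km = 2809.7463 km.
Addition/subtraction keeps the fewest decimal places: 673.077 → 3 decimal places, 394.7 → 1 decimal place, 750.9931 → 4 decimal places, 8.21 → 2 decimal places, 982.7662 → 4 decimal places; limit is 1.
Rounded to 1 decimal place: 2.8097 × 10^3 km.

2.8097 × 10^3 km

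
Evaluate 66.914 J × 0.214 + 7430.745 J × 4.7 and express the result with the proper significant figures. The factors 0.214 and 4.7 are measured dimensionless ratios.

66.914 × 0.214 = 14.319596 → 14.3 J (3 s.f., last digit at the 10^-1 place).
7430.745 × 4.7 = 34924.5015 → 3.5 × 10^4 J (2 s.f., last digit at the 10^3 place).
Sum: 34938.821096 J; keep the coarser place, 10^3.
Result: 3.5 × 10^4 J.

3.5 × 10^4 J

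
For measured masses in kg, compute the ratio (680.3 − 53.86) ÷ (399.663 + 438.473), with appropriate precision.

680.3 − 53.86 = 626.44, limited to 1 d.p. → 4 s.f.; 399.663 + 438.473 = 838.136, limited to 3 d.p. → 6 s.f.
Carrying full precision, 626.44 ÷ 838.136 = 0.747420466368…; keep min(4, 6) = 4 s.f.
Rounded to 4 significant figures: 7.474 × 10⁻¹.

7.474 × 10⁻¹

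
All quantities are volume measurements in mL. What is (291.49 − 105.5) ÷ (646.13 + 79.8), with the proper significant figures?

291.49 − 105.5 = 185.99, limited to 1 d.p. → 4 s.f.; 646.13 + 79.8 = 725.93, limited to 1 d.p. → 4 s.f.
Carrying full precision, 185.99 ÷ 725.93 = 0.256209276377…; keep min(4, 4) = 4 s.f.
Rounded to 4 significant figures: 0.2562.

0.2562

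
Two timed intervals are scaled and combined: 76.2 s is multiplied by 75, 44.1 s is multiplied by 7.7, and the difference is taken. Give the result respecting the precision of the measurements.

5.4 × 10³ s

76.2 × 75 = 5715 → 5.7 × 10³ s (2 s.f., last digit at the 10^2 place).
44.1 × 7.7 = 339.57 → 3.4 × 10² s (2 s.f., last digit at the 10^1 place).
Difference: 5375.43 s; keep the coarser place, 10^2.
Result: 5.4 × 10³ s.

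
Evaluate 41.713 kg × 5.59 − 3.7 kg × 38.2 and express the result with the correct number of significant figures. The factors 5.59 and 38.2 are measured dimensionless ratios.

41.713 × 5.59 = 233.17567 → 2.33 × 10² kg (3 s.f., last digit at the 10^0 place).
3.7 × 38.2 = 141.34 → 1.4 × 10² kg (2 s.f., last digit at the 10^1 place).
Difference: 91.83567 kg; keep the coarser place, 10^1.
Result: 9 × 10¹ kg.

9 × 10¹ kg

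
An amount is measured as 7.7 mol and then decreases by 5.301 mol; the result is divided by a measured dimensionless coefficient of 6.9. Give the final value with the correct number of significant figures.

0.35 mol

7.7 mol − 5.301 mol = 2.399 mol; the difference is limited to 1 decimal place (2 s.f.).
Carrying full precision, 2.399 ÷ 6.9 = 0.34768115942… mol; 6.9 has 2 s.f., so the result keeps min(2, 2) = 2 s.f.
Rounded to 2 significant figures: 0.35 mol.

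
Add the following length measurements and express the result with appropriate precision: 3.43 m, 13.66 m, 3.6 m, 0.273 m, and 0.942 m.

3.43 m + 13.66 m + 3.6 m + 0.273 m + 0.942 m = 21.905 m.
Addition/subtraction keeps the fewest decimal places: 3.43 → 2 decimal places, 13.66 → 2 decimal places, 3.6 → 1 decimal place, 0.273 → 3 decimal places, 0.942 → 3 decimal places; limit is 1.
Rounded to 1 decimal place: 21.9 m.

21.9 m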